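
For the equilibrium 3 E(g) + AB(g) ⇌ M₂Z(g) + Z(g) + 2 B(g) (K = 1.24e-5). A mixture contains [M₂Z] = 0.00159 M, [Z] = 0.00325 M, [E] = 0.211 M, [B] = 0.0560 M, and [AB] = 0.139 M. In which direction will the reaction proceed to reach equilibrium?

neither direction; the system is at equilibrium

Q = [M₂Z]·[Z]·[B]² / ([E]³·[AB]) = (0.00159)·(0.00325)·(0.0560)² / ((0.211)³·(0.139)) = 1.24e-5
Q = 1.24e-5 = K, so the system is already at equilibrium.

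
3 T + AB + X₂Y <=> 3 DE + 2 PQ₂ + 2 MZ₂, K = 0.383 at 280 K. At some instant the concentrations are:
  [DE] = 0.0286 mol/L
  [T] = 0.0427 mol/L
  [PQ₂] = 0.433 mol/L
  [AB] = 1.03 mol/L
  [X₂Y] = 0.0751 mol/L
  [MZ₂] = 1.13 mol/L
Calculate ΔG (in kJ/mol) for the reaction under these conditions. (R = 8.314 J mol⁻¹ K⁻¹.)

Q = [DE]³·[PQ₂]²·[MZ₂]² / ([T]³·[AB]·[X₂Y]) = (0.0286)³·(0.433)²·(1.13)² / ((0.0427)³·(1.03)·(0.0751)) = 0.930
ΔG = RT ln(Q/K) = (8.314 J mol⁻¹ K⁻¹)(280 K) × ln(0.930/0.383)
   = (2.328 kJ/mol)(0.8871) = 2.07 kJ/mol
ΔG > 0, so the forward reaction is non-spontaneous (proceeds in reverse).

ΔG = 2.07 kJ/mol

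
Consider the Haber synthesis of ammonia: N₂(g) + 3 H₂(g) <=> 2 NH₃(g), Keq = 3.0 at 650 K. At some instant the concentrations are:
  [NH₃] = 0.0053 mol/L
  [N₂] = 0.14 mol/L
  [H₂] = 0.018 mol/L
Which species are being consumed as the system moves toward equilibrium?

NH₃ (products)

Q = [NH₃]² / ([N₂]·[H₂]³) = (0.0053)² / ((0.14)·(0.018)³) = 34
Q = 34 > Keq = 3.0: net reverse reaction.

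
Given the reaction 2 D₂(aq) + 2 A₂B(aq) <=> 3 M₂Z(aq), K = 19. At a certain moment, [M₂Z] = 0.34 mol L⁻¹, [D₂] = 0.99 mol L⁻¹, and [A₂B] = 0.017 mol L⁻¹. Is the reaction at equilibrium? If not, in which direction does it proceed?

to the left

Q = [M₂Z]³ / ([D₂]²·[A₂B]²) = (0.34)³ / ((0.99)²·(0.017)²) = 140
Q = 140 > K = 19, so the reverse reaction proceeds.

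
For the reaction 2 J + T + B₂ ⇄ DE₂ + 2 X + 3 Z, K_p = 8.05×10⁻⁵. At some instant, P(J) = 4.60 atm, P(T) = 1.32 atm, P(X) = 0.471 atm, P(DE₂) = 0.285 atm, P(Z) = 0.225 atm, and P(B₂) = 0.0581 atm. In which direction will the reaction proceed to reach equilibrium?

in the reverse direction

Q_p = P(DE₂)·P(X)²·P(Z)³ / (P(J)²·P(T)·P(B₂)) = (0.285)·(0.471)²·(0.225)³ / ((4.60)²·(1.32)·(0.0581)) = 4.44×10⁻⁴
Q_p = 4.44×10⁻⁴ > K_p = 8.05×10⁻⁵, so the reverse reaction proceeds.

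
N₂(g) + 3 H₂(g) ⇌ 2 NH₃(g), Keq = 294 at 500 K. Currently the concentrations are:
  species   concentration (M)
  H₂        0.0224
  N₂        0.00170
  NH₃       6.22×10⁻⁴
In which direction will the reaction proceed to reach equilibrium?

Q = [NH₃]² / ([N₂]·[H₂]³) = (6.22×10⁻⁴)² / ((0.00170)·(0.0224)³) = 20.2
Q = 20.2 < Keq = 294, so the forward reaction proceeds.

to the right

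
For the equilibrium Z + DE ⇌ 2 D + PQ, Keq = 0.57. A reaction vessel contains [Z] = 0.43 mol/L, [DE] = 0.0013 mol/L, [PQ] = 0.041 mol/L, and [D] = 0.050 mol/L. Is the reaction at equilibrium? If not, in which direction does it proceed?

Q = [D]²·[PQ] / ([Z]·[DE]) = (0.050)²·(0.041) / ((0.43)·(0.0013)) = 0.18
Q = 0.18 < Keq = 0.57, so the forward reaction proceeds.

forward (toward products)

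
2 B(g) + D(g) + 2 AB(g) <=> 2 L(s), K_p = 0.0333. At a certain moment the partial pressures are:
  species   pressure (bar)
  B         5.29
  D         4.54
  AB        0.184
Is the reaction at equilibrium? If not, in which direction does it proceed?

in the reverse direction

(L is a pure solid — omitted from Q_p.)
Q_p = 1 / (P(B)²·P(D)·P(AB)²) = 1 / ((5.29)²·(4.54)·(0.184)²) = 0.232
Q_p = 0.232 > K_p = 0.0333, so the reverse reaction proceeds.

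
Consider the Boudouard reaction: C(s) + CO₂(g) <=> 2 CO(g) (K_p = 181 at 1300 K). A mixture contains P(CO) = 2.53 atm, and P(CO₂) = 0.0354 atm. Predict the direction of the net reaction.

(C is a pure solid — omitted from Q_p.)
Q_p = P(CO)² / P(CO₂) = (2.53)² / (0.0354) = 181
Q_p = 181 = K_p, so the system is already at equilibrium.

at equilibrium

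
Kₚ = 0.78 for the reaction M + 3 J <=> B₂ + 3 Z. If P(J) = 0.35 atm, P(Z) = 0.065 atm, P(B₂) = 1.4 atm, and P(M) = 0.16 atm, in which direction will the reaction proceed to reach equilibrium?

toward products

Qₚ = P(B₂)·P(Z)³ / (P(M)·P(J)³) = (1.4)·(0.065)³ / ((0.16)·(0.35)³) = 0.056
Qₚ = 0.056 < Kₚ = 0.78, so the forward reaction proceeds.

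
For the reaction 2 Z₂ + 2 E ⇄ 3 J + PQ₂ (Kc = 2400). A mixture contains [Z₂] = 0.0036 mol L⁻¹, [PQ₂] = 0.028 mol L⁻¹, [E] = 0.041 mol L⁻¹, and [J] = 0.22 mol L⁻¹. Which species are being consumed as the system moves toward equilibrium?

J, PQ₂ (products)

Qc = [J]³·[PQ₂] / ([Z₂]²·[E]²) = (0.22)³·(0.028) / ((0.0036)²·(0.041)²) = 14000
Qc = 14000 > Kc = 2400: net reverse reaction.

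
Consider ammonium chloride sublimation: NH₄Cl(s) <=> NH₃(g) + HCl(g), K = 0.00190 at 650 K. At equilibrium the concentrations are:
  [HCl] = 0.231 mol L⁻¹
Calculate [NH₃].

(NH₄Cl is a pure solid — omitted from K.)
At equilibrium, K = [NH₃]·[HCl] = 0.00190.
([NH₃])·(0.231) = 0.00190
[NH₃] = 0.00823 mol L⁻¹

[NH₃] = 0.00823 mol L⁻¹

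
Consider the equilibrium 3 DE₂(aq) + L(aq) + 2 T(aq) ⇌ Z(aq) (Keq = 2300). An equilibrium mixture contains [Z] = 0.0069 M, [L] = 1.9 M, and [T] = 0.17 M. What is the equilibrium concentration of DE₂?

At equilibrium, Keq = [Z] / ([DE₂]³·[L]·[T]²) = 2300.
(0.0069) / (([DE₂])³·(1.9)·(0.17)²) = 2300
[DE₂]³ = 5.46e-5 ⇒ [DE₂] = 0.038 M

[DE₂] = 0.038 M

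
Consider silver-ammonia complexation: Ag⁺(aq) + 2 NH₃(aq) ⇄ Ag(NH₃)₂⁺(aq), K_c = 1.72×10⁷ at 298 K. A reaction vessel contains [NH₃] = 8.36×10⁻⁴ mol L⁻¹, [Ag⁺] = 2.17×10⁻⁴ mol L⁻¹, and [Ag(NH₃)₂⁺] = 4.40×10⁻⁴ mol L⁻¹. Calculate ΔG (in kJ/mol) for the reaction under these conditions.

Q_c = [Ag(NH₃)₂⁺] / ([Ag⁺]·[NH₃]²) = (4.40×10⁻⁴) / ((2.17×10⁻⁴)·(8.36×10⁻⁴)²) = 2.90×10⁶
ΔG = RT ln(Q_c/K_c) = (8.314 J mol⁻¹ K⁻¹)(298 K) × ln(2.90×10⁶/1.72×10⁷)
   = (2.478 kJ/mol)(-1.780) = -4.41 kJ/mol
ΔG < 0, so the forward reaction is spontaneous (proceeds forward).

ΔG = -4.41 kJ/mol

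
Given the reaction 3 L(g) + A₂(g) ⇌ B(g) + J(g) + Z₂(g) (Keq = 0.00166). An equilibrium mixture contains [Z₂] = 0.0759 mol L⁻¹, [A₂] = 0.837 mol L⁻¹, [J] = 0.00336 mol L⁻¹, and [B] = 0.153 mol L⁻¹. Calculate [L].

At equilibrium, Keq = [B]·[J]·[Z₂] / ([L]³·[A₂]) = 0.00166.
(0.153)·(0.00336)·(0.0759) / (([L])³·(0.837)) = 0.00166
[L]³ = 0.0281 ⇒ [L] = 0.304 mol L⁻¹

[L] = 0.304 mol L⁻¹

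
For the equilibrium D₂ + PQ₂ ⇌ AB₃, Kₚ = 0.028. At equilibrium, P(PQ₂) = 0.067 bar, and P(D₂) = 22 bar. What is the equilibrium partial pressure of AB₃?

P(AB₃) = 0.041 bar

At equilibrium, Kₚ = P(AB₃) / (P(D₂)·P(PQ₂)) = 0.028.
(P(AB₃)) / ((22)·(0.067)) = 0.028
P(AB₃) = 0.0413 = 0.041 bar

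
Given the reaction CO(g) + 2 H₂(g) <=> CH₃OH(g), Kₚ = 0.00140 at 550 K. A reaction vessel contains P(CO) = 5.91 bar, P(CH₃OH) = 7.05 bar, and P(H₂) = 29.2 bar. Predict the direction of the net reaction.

Qₚ = P(CH₃OH) / (P(CO)·P(H₂)²) = (7.05) / ((5.91)·(29.2)²) = 0.00140
Qₚ = 0.00140 = Kₚ, so the system is already at equilibrium.

neither direction; the system is at equilibrium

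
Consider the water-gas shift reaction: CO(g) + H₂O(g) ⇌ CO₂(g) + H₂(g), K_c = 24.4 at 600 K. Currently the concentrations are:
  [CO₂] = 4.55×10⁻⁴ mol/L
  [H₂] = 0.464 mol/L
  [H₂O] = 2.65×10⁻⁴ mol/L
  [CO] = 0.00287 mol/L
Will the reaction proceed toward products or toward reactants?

Q_c = [CO₂]·[H₂] / ([CO]·[H₂O]) = (4.55×10⁻⁴)·(0.464) / ((0.00287)·(2.65×10⁻⁴)) = 278
Q_c = 278 > K_c = 24.4, so the reverse reaction proceeds.

to the left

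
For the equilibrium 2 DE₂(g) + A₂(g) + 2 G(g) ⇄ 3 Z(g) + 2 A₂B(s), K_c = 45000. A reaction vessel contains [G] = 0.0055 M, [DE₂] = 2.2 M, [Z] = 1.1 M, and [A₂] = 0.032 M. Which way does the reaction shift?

in the reverse direction

(A₂B is a pure solid — omitted from Q_c.)
Q_c = [Z]³ / ([DE₂]²·[A₂]·[G]²) = (1.1)³ / ((2.2)²·(0.032)·(0.0055)²) = 2.8e5
Q_c = 2.8e5 > K_c = 45000, so the reverse reaction proceeds.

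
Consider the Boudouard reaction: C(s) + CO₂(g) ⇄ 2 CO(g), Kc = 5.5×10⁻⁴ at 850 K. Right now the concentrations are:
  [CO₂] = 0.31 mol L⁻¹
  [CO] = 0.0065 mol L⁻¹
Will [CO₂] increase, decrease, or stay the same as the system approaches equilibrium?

decrease

(C is a pure solid — omitted from Qc.)
Qc = [CO]² / [CO₂] = (0.0065)² / (0.31) = 1.4×10⁻⁴
Qc = 1.4×10⁻⁴ < Kc = 5.5×10⁻⁴: net forward reaction.
CO₂ is a reactant, so it decreases.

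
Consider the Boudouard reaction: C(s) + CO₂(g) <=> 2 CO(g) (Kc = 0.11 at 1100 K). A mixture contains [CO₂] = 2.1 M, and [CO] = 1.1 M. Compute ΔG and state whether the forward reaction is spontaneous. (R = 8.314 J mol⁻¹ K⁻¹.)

ΔG = 15.1 kJ/mol; the forward reaction is non-spontaneous

(C is a pure solid — omitted from Qc.)
Qc = [CO]² / [CO₂] = (1.1)² / (2.1) = 0.576
ΔG = RT ln(Qc/Kc) = (8.314 J mol⁻¹ K⁻¹)(1100 K) × ln(0.576/0.11)
   = (9.145 kJ/mol)(1.656) = 15.1 kJ/mol
ΔG > 0, so the forward reaction is non-spontaneous (proceeds in reverse).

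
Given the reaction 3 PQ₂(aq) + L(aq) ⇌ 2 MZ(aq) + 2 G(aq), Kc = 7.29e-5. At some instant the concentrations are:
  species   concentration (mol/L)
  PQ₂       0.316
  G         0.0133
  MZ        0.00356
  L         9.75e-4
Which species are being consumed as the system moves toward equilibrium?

Qc = [MZ]²·[G]² / ([PQ₂]³·[L]) = (0.00356)²·(0.0133)² / ((0.316)³·(9.75e-4)) = 7.29e-5
Qc = 7.29e-5 = Kc; the system is at equilibrium.

none (at equilibrium)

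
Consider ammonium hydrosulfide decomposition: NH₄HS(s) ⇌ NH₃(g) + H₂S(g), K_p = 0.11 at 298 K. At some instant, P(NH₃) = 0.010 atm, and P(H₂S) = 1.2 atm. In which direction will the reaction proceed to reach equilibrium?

(NH₄HS is a pure solid — omitted from Q_p.)
Q_p = P(NH₃)·P(H₂S) = (0.010)·(1.2) = 0.012
Q_p = 0.012 < K_p = 0.11, so the forward reaction proceeds.

toward products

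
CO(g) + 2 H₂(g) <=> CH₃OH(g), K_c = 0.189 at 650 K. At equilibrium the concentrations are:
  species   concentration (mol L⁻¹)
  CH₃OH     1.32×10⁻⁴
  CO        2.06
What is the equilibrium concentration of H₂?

At equilibrium, K_c = [CH₃OH] / ([CO]·[H₂]²) = 0.189.
(1.32×10⁻⁴) / ((2.06)·([H₂])²) = 0.189
[H₂]² = 3.39×10⁻⁴ ⇒ [H₂] = 0.0184 mol L⁻¹

[H₂] = 0.0184 mol L⁻¹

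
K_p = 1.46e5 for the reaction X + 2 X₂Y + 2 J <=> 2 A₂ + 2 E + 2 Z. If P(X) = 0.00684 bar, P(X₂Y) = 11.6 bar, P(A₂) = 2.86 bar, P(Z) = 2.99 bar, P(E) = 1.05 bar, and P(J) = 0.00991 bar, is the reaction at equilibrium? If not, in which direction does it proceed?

Q_p = P(A₂)²·P(E)²·P(Z)² / (P(X)·P(X₂Y)²·P(J)²) = (2.86)²·(1.05)²·(2.99)² / ((0.00684)·(11.6)²·(0.00991)²) = 8.92e5
Q_p = 8.92e5 > K_p = 1.46e5, so the reverse reaction proceeds.

to the left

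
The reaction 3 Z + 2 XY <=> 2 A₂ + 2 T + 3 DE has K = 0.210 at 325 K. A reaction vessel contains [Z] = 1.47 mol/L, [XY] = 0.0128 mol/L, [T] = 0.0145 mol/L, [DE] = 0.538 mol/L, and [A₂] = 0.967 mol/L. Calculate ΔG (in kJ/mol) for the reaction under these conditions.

ΔG = -3.44 kJ/mol

Q = [A₂]²·[T]²·[DE]³ / ([Z]³·[XY]²) = (0.967)²·(0.0145)²·(0.538)³ / ((1.47)³·(0.0128)²) = 0.0588
ΔG = RT ln(Q/K) = (8.314 J mol⁻¹ K⁻¹)(325 K) × ln(0.0588/0.210)
   = (2.702 kJ/mol)(-1.273) = -3.44 kJ/mol
ΔG < 0, so the forward reaction is spontaneous (proceeds forward).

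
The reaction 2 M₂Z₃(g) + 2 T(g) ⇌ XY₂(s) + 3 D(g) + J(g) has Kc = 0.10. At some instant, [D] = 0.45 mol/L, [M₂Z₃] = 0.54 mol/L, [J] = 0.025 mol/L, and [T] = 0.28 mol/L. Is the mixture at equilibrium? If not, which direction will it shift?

(XY₂ is a pure solid — omitted from Qc.)
Qc = [D]³·[J] / ([M₂Z₃]²·[T]²) = (0.45)³·(0.025) / ((0.54)²·(0.28)²) = 0.10
Qc = 0.10 = Kc; the system is at equilibrium.

yes, at equilibrium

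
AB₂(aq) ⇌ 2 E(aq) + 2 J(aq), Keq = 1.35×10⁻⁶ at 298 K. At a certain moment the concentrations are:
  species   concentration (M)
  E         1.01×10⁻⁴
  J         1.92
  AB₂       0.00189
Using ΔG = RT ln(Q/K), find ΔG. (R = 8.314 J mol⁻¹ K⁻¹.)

ΔG = 6.67 kJ/mol

Q = [E]²·[J]² / [AB₂] = (1.01×10⁻⁴)²·(1.92)² / (0.00189) = 1.99×10⁻⁵
ΔG = RT ln(Q/Keq) = (8.314 J mol⁻¹ K⁻¹)(298 K) × ln(1.99×10⁻⁵/1.35×10⁻⁶)
   = (2.478 kJ/mol)(2.691) = 6.67 kJ/mol
ΔG > 0, so the forward reaction is non-spontaneous (proceeds in reverse).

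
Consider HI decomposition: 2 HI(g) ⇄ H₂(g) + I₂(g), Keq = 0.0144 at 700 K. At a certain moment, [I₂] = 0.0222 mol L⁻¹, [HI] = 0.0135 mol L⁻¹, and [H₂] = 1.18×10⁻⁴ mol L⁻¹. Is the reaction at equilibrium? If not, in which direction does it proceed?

no net change (already at equilibrium)

Q = [H₂]·[I₂] / [HI]² = (1.18×10⁻⁴)·(0.0222) / (0.0135)² = 0.0144
Q = 0.0144 = Keq, so the system is already at equilibrium.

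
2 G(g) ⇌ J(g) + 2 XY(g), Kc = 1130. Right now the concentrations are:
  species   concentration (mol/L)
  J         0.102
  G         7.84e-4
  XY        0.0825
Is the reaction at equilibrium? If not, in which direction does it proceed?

no net change (already at equilibrium)

Qc = [J]·[XY]² / [G]² = (0.102)·(0.0825)² / (7.84e-4)² = 1130
Qc = 1130 = Kc, so the system is already at equilibrium.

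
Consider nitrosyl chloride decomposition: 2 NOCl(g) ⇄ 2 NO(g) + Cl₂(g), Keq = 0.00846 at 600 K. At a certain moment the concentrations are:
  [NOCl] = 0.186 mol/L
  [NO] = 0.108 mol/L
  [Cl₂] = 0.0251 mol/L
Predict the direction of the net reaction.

Q = [NO]²·[Cl₂] / [NOCl]² = (0.108)²·(0.0251) / (0.186)² = 0.00846
Q = 0.00846 = Keq, so the system is already at equilibrium.

at equilibrium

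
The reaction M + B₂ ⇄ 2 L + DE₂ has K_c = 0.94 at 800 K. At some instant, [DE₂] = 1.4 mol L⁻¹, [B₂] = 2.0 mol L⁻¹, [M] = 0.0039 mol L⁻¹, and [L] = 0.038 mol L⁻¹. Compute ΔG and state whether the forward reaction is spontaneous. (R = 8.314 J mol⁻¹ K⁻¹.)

ΔG = -8.57 kJ/mol; the forward reaction is spontaneous

Q_c = [L]²·[DE₂] / ([M]·[B₂]) = (0.038)²·(1.4) / ((0.0039)·(2.0)) = 0.259
ΔG = RT ln(Q_c/K_c) = (8.314 J mol⁻¹ K⁻¹)(800 K) × ln(0.259/0.94)
   = (6.651 kJ/mol)(-1.289) = -8.57 kJ/mol
ΔG < 0, so the forward reaction is spontaneous (proceeds forward).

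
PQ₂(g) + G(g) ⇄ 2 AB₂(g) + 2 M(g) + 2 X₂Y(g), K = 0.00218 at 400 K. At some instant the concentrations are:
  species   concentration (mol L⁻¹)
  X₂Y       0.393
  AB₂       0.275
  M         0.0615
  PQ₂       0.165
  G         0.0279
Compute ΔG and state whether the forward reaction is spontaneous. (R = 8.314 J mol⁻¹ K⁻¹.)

Q = [AB₂]²·[M]²·[X₂Y]² / ([PQ₂]·[G]) = (0.275)²·(0.0615)²·(0.393)² / ((0.165)·(0.0279)) = 0.00960
ΔG = RT ln(Q/K) = (8.314 J mol⁻¹ K⁻¹)(400 K) × ln(0.00960/0.00218)
   = (3.326 kJ/mol)(1.482) = 4.93 kJ/mol
ΔG > 0, so the forward reaction is non-spontaneous (proceeds in reverse).

ΔG = 4.93 kJ/mol; the forward reaction is non-spontaneous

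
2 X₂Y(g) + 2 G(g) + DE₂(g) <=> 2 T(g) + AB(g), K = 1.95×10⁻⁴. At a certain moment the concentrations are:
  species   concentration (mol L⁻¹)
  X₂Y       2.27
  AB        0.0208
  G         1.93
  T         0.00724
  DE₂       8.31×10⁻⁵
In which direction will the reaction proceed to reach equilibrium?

Q = [T]²·[AB] / ([X₂Y]²·[G]²·[DE₂]) = (0.00724)²·(0.0208) / ((2.27)²·(1.93)²·(8.31×10⁻⁵)) = 6.84×10⁻⁴
Q = 6.84×10⁻⁴ > K = 1.95×10⁻⁴, so the reverse reaction proceeds.

reverse (toward reactants)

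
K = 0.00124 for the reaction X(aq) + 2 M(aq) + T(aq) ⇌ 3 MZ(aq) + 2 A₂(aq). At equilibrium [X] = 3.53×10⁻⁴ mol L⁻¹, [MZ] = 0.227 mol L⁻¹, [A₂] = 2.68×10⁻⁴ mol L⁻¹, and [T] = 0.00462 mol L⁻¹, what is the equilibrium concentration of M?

[M] = 0.645 mol L⁻¹

At equilibrium, K = [MZ]³·[A₂]² / ([X]·[M]²·[T]) = 0.00124.
(0.227)³·(2.68×10⁻⁴)² / ((3.53×10⁻⁴)·([M])²·(0.00462)) = 0.00124
[M]² = 0.415 ⇒ [M] = 0.645 mol L⁻¹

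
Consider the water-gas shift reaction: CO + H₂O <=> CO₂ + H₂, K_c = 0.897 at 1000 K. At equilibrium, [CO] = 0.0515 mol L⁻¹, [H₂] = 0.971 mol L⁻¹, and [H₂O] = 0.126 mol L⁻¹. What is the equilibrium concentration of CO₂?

[CO₂] = 0.00599 mol L⁻¹

At equilibrium, K_c = [CO₂]·[H₂] / ([CO]·[H₂O]) = 0.897.
([CO₂])·(0.971) / ((0.0515)·(0.126)) = 0.897
[CO₂] = 0.00599 mol L⁻¹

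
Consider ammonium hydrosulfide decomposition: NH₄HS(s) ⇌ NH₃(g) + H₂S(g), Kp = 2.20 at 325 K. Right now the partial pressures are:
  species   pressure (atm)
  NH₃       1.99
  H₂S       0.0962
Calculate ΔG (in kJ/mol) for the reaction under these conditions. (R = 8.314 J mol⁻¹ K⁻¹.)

(NH₄HS is a pure solid — omitted from Qp.)
Qp = P(NH₃)·P(H₂S) = (1.99)·(0.0962) = 0.191
ΔG = RT ln(Qp/Kp) = (8.314 J mol⁻¹ K⁻¹)(325 K) × ln(0.191/2.20)
   = (2.702 kJ/mol)(-2.444) = -6.60 kJ/mol
ΔG < 0, so the forward reaction is spontaneous (proceeds forward).

ΔG = -6.60 kJ/mol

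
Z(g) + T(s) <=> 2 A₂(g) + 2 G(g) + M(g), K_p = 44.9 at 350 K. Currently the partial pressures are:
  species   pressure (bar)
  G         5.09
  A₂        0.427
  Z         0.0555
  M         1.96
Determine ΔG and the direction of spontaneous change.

ΔG = 3.82 kJ/mol; the forward reaction is non-spontaneous

(T is a pure solid — omitted from Q_p.)
Q_p = P(A₂)²·P(G)²·P(M) / P(Z) = (0.427)²·(5.09)²·(1.96) / (0.0555) = 167
ΔG = RT ln(Q_p/K_p) = (8.314 J mol⁻¹ K⁻¹)(350 K) × ln(167/44.9)
   = (2.910 kJ/mol)(1.314) = 3.82 kJ/mol
ΔG > 0, so the forward reaction is non-spontaneous (proceeds in reverse).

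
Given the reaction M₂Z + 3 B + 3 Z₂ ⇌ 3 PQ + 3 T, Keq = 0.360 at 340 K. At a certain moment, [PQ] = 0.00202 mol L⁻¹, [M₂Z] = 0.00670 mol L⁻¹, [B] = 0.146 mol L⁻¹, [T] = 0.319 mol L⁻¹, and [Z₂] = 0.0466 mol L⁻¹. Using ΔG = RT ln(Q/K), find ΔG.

Q = [PQ]³·[T]³ / ([M₂Z]·[B]³·[Z₂]³) = (0.00202)³·(0.319)³ / ((0.00670)·(0.146)³·(0.0466)³) = 0.127
ΔG = RT ln(Q/Keq) = (8.314 J mol⁻¹ K⁻¹)(340 K) × ln(0.127/0.360)
   = (2.827 kJ/mol)(-1.042) = -2.95 kJ/mol
ΔG < 0, so the forward reaction is spontaneous (proceeds forward).

ΔG = -2.95 kJ/mol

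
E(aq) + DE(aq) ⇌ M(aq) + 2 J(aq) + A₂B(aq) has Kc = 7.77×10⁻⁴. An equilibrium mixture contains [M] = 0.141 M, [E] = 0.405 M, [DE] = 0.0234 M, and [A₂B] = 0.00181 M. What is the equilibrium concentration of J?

At equilibrium, Kc = [M]·[J]²·[A₂B] / ([E]·[DE]) = 7.77×10⁻⁴.
(0.141)·([J])²·(0.00181) / ((0.405)·(0.0234)) = 7.77×10⁻⁴
[J]² = 0.0289 ⇒ [J] = 0.170 M

[J] = 0.170 M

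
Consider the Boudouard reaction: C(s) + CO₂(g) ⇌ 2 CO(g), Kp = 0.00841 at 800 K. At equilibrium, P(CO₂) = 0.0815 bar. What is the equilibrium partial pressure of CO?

P(CO) = 0.0262 bar

(C is a pure solid — omitted from Kp.)
At equilibrium, Kp = P(CO)² / P(CO₂) = 0.00841.
(P(CO))² / (0.0815) = 0.00841
P(CO)² = 6.85×10⁻⁴ ⇒ P(CO) = 0.0262 bar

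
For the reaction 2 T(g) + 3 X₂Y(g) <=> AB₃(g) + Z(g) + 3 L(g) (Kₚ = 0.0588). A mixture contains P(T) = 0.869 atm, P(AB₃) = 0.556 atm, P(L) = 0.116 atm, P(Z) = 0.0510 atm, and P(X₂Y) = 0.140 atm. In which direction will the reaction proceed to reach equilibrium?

to the right

Qₚ = P(AB₃)·P(Z)·P(L)³ / (P(T)²·P(X₂Y)³) = (0.556)·(0.0510)·(0.116)³ / ((0.869)²·(0.140)³) = 0.0214
Qₚ = 0.0214 < Kₚ = 0.0588, so the forward reaction proceeds.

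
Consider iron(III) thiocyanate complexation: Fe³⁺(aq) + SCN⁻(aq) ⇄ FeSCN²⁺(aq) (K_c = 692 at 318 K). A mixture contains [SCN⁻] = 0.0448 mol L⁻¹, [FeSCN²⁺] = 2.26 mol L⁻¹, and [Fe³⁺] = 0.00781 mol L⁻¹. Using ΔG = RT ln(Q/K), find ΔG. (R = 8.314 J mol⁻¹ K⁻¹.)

ΔG = 5.91 kJ/mol

Q_c = [FeSCN²⁺] / ([Fe³⁺]·[SCN⁻]) = (2.26) / ((0.00781)·(0.0448)) = 6460
ΔG = RT ln(Q_c/K_c) = (8.314 J mol⁻¹ K⁻¹)(318 K) × ln(6460/692)
   = (2.644 kJ/mol)(2.234) = 5.91 kJ/mol
ΔG > 0, so the forward reaction is non-spontaneous (proceeds in reverse).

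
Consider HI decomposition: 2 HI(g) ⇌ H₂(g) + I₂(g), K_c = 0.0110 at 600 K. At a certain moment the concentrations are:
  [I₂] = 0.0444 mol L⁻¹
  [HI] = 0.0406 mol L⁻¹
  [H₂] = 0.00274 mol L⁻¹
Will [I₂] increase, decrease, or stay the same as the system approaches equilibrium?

Q_c = [H₂]·[I₂] / [HI]² = (0.00274)·(0.0444) / (0.0406)² = 0.0738
Q_c = 0.0738 > K_c = 0.0110: net reverse reaction.
I₂ is a product, so it decreases.

decrease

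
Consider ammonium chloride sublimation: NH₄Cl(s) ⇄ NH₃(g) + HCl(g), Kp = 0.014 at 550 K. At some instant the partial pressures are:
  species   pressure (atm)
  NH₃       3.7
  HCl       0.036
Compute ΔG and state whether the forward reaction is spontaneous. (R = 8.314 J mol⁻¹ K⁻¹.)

ΔG = 10.3 kJ/mol; the forward reaction is non-spontaneous

(NH₄Cl is a pure solid — omitted from Qp.)
Qp = P(NH₃)·P(HCl) = (3.7)·(0.036) = 0.133
ΔG = RT ln(Qp/Kp) = (8.314 J mol⁻¹ K⁻¹)(550 K) × ln(0.133/0.014)
   = (4.573 kJ/mol)(2.251) = 10.3 kJ/mol
ΔG > 0, so the forward reaction is non-spontaneous (proceeds in reverse).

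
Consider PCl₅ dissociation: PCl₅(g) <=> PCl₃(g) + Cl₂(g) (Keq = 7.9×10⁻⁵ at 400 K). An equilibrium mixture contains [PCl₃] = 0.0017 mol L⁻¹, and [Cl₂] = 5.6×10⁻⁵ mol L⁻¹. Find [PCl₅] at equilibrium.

[PCl₅] = 0.0012 mol L⁻¹

At equilibrium, Keq = [PCl₃]·[Cl₂] / [PCl₅] = 7.9×10⁻⁵.
(0.0017)·(5.6×10⁻⁵) / ([PCl₅]) = 7.9×10⁻⁵
[PCl₅] = 0.00121 = 0.0012 mol L⁻¹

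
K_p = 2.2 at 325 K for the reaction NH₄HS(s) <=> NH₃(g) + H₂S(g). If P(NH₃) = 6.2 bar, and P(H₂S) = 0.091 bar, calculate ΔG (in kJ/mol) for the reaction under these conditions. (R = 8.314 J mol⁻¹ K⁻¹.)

(NH₄HS is a pure solid — omitted from Q_p.)
Q_p = P(NH₃)·P(H₂S) = (6.2)·(0.091) = 0.564
ΔG = RT ln(Q_p/K_p) = (8.314 J mol⁻¹ K⁻¹)(325 K) × ln(0.564/2.2)
   = (2.702 kJ/mol)(-1.361) = -3.68 kJ/mol
ΔG < 0, so the forward reaction is spontaneous (proceeds forward).

ΔG = -3.68 kJ/mol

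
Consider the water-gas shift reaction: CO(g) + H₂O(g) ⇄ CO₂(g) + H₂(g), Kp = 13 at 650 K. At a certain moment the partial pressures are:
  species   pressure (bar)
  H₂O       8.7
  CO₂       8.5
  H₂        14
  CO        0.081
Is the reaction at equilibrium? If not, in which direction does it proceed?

to the left

Qp = P(CO₂)·P(H₂) / (P(CO)·P(H₂O)) = (8.5)·(14) / ((0.081)·(8.7)) = 170
Qp = 170 > Kp = 13, so the reverse reaction proceeds.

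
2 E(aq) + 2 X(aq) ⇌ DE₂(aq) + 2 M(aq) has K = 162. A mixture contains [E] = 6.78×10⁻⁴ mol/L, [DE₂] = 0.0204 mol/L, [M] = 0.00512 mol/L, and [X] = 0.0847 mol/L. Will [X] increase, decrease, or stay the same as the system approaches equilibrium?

Q = [DE₂]·[M]² / ([E]²·[X]²) = (0.0204)·(0.00512)² / ((6.78×10⁻⁴)²·(0.0847)²) = 162
Q = 162 = K; the system is at equilibrium.

stay the same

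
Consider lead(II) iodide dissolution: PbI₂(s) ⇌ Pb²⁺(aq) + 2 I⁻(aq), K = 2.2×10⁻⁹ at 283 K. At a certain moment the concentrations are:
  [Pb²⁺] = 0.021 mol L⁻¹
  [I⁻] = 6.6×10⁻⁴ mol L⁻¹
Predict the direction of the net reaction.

(PbI₂ is a pure solid — omitted from Q.)
Q = [Pb²⁺]·[I⁻]² = (0.021)·(6.6×10⁻⁴)² = 9.1×10⁻⁹
Q = 9.1×10⁻⁹ > K = 2.2×10⁻⁹, so the reverse reaction proceeds.

toward reactants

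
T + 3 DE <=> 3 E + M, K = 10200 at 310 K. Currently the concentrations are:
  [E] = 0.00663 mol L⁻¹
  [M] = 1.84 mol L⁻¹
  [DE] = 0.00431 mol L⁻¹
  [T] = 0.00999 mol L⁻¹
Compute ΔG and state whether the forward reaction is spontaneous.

Q = [E]³·[M] / ([T]·[DE]³) = (0.00663)³·(1.84) / ((0.00999)·(0.00431)³) = 670
ΔG = RT ln(Q/K) = (8.314 J mol⁻¹ K⁻¹)(310 K) × ln(670/10200)
   = (2.577 kJ/mol)(-2.723) = -7.02 kJ/mol
ΔG < 0, so the forward reaction is spontaneous (proceeds forward).

ΔG = -7.02 kJ/mol; the forward reaction is spontaneous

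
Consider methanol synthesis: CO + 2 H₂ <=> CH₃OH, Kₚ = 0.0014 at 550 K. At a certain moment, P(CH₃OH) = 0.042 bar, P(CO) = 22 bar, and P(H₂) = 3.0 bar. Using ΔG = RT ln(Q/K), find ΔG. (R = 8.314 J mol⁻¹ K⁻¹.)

Qₚ = P(CH₃OH) / (P(CO)·P(H₂)²) = (0.042) / ((22)·(3.0)²) = 2.12e-4
ΔG = RT ln(Qₚ/Kₚ) = (8.314 J mol⁻¹ K⁻¹)(550 K) × ln(2.12e-4/0.0014)
   = (4.573 kJ/mol)(-1.888) = -8.63 kJ/mol
ΔG < 0, so the forward reaction is spontaneous (proceeds forward).

ΔG = -8.63 kJ/mol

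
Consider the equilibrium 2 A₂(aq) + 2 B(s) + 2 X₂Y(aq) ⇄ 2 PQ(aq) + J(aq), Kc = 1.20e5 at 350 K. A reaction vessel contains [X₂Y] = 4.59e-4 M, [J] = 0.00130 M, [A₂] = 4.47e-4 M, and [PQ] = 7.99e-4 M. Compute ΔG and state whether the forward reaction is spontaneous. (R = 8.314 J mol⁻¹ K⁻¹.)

(B is a pure solid — omitted from Qc.)
Qc = [PQ]²·[J] / ([A₂]²·[X₂Y]²) = (7.99e-4)²·(0.00130) / ((4.47e-4)²·(4.59e-4)²) = 19700
ΔG = RT ln(Qc/Kc) = (8.314 J mol⁻¹ K⁻¹)(350 K) × ln(19700/1.20e5)
   = (2.910 kJ/mol)(-1.807) = -5.26 kJ/mol
ΔG < 0, so the forward reaction is spontaneous (proceeds forward).

ΔG = -5.26 kJ/mol; the forward reaction is spontaneous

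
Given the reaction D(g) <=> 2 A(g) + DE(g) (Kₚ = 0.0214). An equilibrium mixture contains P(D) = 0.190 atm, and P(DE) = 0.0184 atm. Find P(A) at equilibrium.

P(A) = 0.470 atm

At equilibrium, Kₚ = P(A)²·P(DE) / P(D) = 0.0214.
(P(A))²·(0.0184) / (0.190) = 0.0214
P(A)² = 0.221 ⇒ P(A) = 0.470 atm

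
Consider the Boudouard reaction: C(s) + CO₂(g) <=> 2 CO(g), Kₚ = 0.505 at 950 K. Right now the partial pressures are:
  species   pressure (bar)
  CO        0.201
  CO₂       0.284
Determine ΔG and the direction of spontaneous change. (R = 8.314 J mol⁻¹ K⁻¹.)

ΔG = -10.0 kJ/mol; the forward reaction is spontaneous

(C is a pure solid — omitted from Qₚ.)
Qₚ = P(CO)² / P(CO₂) = (0.201)² / (0.284) = 0.142
ΔG = RT ln(Qₚ/Kₚ) = (8.314 J mol⁻¹ K⁻¹)(950 K) × ln(0.142/0.505)
   = (7.898 kJ/mol)(-1.269) = -10.0 kJ/mol
ΔG < 0, so the forward reaction is spontaneous (proceeds forward).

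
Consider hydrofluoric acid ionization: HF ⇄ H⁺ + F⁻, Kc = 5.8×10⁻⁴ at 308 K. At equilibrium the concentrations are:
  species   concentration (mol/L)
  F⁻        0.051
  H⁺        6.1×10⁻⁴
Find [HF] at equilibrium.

[HF] = 0.054 mol/L

At equilibrium, Kc = [H⁺]·[F⁻] / [HF] = 5.8×10⁻⁴.
(6.1×10⁻⁴)·(0.051) / ([HF]) = 5.8×10⁻⁴
[HF] = 0.0536 = 0.054 mol/L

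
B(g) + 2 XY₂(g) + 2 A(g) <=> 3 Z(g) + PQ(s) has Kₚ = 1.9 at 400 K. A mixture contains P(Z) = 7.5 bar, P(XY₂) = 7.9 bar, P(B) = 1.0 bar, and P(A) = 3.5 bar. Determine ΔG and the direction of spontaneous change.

ΔG = -4.11 kJ/mol; the forward reaction is spontaneous

(PQ is a pure solid — omitted from Qₚ.)
Qₚ = P(Z)³ / (P(B)·P(XY₂)²·P(A)²) = (7.5)³ / ((1.0)·(7.9)²·(3.5)²) = 0.552
ΔG = RT ln(Qₚ/Kₚ) = (8.314 J mol⁻¹ K⁻¹)(400 K) × ln(0.552/1.9)
   = (3.326 kJ/mol)(-1.236) = -4.11 kJ/mol
ΔG < 0, so the forward reaction is spontaneous (proceeds forward).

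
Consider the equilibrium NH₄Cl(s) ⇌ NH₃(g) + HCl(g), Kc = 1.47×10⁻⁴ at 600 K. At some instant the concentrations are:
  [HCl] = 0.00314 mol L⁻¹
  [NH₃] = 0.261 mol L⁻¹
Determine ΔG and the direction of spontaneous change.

(NH₄Cl is a pure solid — omitted from Qc.)
Qc = [NH₃]·[HCl] = (0.261)·(0.00314) = 8.20×10⁻⁴
ΔG = RT ln(Qc/Kc) = (8.314 J mol⁻¹ K⁻¹)(600 K) × ln(8.20×10⁻⁴/1.47×10⁻⁴)
   = (4.988 kJ/mol)(1.719) = 8.57 kJ/mol
ΔG > 0, so the forward reaction is non-spontaneous (proceeds in reverse).

ΔG = 8.57 kJ/mol; the forward reaction is non-spontaneous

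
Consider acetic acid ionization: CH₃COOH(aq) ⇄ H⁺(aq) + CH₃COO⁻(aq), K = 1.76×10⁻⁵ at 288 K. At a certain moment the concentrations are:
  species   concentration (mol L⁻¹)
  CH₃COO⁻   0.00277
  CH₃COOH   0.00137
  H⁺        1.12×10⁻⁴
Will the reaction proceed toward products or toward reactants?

Q = [H⁺]·[CH₃COO⁻] / [CH₃COOH] = (1.12×10⁻⁴)·(0.00277) / (0.00137) = 2.26×10⁻⁴
Q = 2.26×10⁻⁴ > K = 1.76×10⁻⁵, so the reverse reaction proceeds.

to the left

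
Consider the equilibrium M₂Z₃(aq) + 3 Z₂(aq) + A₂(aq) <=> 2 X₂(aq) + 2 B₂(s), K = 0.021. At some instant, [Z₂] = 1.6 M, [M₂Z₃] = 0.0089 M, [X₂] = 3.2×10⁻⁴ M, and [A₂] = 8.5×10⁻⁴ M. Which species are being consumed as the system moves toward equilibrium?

M₂Z₃, Z₂, A₂ (reactants)

(B₂ is a pure solid — omitted from Q.)
Q = [X₂]² / ([M₂Z₃]·[Z₂]³·[A₂]) = (3.2×10⁻⁴)² / ((0.0089)·(1.6)³·(8.5×10⁻⁴)) = 0.0033
Q = 0.0033 < K = 0.021: net forward reaction.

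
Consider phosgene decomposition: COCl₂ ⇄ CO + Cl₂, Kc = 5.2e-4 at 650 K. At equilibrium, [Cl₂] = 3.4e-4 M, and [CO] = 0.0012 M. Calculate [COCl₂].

At equilibrium, Kc = [CO]·[Cl₂] / [COCl₂] = 5.2e-4.
(0.0012)·(3.4e-4) / ([COCl₂]) = 5.2e-4
[COCl₂] = 7.85e-4 = 7.8e-4 M

[COCl₂] = 7.8e-4 M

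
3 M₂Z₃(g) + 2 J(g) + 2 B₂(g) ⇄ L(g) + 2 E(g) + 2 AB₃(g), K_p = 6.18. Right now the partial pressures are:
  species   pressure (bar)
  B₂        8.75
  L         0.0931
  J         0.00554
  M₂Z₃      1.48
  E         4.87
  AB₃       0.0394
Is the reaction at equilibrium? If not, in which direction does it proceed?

in the forward direction

Q_p = P(L)·P(E)²·P(AB₃)² / (P(M₂Z₃)³·P(J)²·P(B₂)²) = (0.0931)·(4.87)²·(0.0394)² / ((1.48)³·(0.00554)²·(8.75)²) = 0.450
Q_p = 0.450 < K_p = 6.18, so the forward reaction proceeds.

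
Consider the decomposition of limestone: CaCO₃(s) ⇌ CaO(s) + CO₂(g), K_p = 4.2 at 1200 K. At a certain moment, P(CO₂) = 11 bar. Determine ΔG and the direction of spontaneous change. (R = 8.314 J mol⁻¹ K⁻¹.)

(CaCO₃, CaO are pure solids — omitted from Q_p.)
Q_p = P(CO₂) = 11.0
ΔG = RT ln(Q_p/K_p) = (8.314 J mol⁻¹ K⁻¹)(1200 K) × ln(11.0/4.2)
   = (9.977 kJ/mol)(0.9628) = 9.61 kJ/mol
ΔG > 0, so the forward reaction is non-spontaneous (proceeds in reverse).

ΔG = 9.61 kJ/mol; the forward reaction is non-spontaneous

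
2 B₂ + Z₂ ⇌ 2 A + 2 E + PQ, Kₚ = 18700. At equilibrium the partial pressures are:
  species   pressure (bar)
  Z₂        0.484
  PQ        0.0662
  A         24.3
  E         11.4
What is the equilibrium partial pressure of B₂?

At equilibrium, Kₚ = P(A)²·P(E)²·P(PQ) / (P(B₂)²·P(Z₂)) = 18700.
(24.3)²·(11.4)²·(0.0662) / ((P(B₂))²·(0.484)) = 18700
P(B₂)² = 0.561 ⇒ P(B₂) = 0.749 bar

P(B₂) = 0.749 bar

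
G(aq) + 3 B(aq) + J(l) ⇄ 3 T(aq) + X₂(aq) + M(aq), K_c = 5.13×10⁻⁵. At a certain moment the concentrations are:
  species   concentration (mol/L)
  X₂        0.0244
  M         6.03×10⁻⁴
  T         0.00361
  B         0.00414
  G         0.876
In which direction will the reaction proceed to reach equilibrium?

forward (toward products)

(J is a pure liquid — omitted from Q_c.)
Q_c = [T]³·[X₂]·[M] / ([G]·[B]³) = (0.00361)³·(0.0244)·(6.03×10⁻⁴) / ((0.876)·(0.00414)³) = 1.11×10⁻⁵
Q_c = 1.11×10⁻⁵ < K_c = 5.13×10⁻⁵, so the forward reaction proceeds.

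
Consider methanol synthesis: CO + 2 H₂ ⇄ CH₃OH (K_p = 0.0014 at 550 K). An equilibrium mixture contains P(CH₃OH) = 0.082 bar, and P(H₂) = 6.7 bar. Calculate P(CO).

At equilibrium, K_p = P(CH₃OH) / (P(CO)·P(H₂)²) = 0.0014.
(0.082) / ((P(CO))·(6.7)²) = 0.0014
P(CO) = 1.30 = 1.3 bar

P(CO) = 1.3 bar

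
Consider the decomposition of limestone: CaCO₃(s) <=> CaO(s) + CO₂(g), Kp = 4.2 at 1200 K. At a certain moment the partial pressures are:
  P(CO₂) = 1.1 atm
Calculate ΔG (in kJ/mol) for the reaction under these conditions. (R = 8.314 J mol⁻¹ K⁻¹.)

(CaCO₃, CaO are pure solids — omitted from Qp.)
Qp = P(CO₂) = 1.10
ΔG = RT ln(Qp/Kp) = (8.314 J mol⁻¹ K⁻¹)(1200 K) × ln(1.10/4.2)
   = (9.977 kJ/mol)(-1.340) = -13.4 kJ/mol
ΔG < 0, so the forward reaction is spontaneous (proceeds forward).

ΔG = -13.4 kJ/mol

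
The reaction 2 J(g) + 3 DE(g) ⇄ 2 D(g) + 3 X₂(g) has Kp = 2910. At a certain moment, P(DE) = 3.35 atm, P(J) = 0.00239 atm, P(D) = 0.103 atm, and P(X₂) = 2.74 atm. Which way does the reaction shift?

Qp = P(D)²·P(X₂)³ / (P(J)²·P(DE)³) = (0.103)²·(2.74)³ / ((0.00239)²·(3.35)³) = 1020
Qp = 1020 < Kp = 2910, so the forward reaction proceeds.

forward (toward products)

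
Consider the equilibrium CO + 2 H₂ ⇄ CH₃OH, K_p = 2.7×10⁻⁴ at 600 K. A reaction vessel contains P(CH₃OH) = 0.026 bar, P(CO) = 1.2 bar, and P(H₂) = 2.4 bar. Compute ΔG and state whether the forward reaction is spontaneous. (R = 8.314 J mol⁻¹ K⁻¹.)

ΔG = 13.1 kJ/mol; the forward reaction is non-spontaneous

Q_p = P(CH₃OH) / (P(CO)·P(H₂)²) = (0.026) / ((1.2)·(2.4)²) = 0.00376
ΔG = RT ln(Q_p/K_p) = (8.314 J mol⁻¹ K⁻¹)(600 K) × ln(0.00376/2.7×10⁻⁴)
   = (4.988 kJ/mol)(2.634) = 13.1 kJ/mol
ΔG > 0, so the forward reaction is non-spontaneous (proceeds in reverse).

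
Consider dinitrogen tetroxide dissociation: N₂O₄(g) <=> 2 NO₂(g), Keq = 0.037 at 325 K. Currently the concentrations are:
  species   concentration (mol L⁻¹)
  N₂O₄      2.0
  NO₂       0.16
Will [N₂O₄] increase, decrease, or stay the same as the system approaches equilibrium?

decrease

Q = [NO₂]² / [N₂O₄] = (0.16)² / (2.0) = 0.013
Q = 0.013 < Keq = 0.037: net forward reaction.
N₂O₄ is a reactant, so it decreases.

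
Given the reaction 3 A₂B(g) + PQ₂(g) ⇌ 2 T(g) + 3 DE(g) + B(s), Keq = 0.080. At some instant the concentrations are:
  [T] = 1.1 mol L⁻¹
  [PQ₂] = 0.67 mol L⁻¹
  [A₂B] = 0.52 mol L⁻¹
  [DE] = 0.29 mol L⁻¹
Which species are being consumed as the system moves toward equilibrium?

T, DE, B (products)

(B is a pure solid — omitted from Q.)
Q = [T]²·[DE]³ / ([A₂B]³·[PQ₂]) = (1.1)²·(0.29)³ / ((0.52)³·(0.67)) = 0.31
Q = 0.31 > Keq = 0.080: net reverse reaction.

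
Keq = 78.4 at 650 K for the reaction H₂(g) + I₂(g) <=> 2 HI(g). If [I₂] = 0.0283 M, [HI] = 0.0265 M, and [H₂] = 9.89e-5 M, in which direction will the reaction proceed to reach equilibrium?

in the reverse direction

Q = [HI]² / ([H₂]·[I₂]) = (0.0265)² / ((9.89e-5)·(0.0283)) = 251
Q = 251 > Keq = 78.4, so the reverse reaction proceeds.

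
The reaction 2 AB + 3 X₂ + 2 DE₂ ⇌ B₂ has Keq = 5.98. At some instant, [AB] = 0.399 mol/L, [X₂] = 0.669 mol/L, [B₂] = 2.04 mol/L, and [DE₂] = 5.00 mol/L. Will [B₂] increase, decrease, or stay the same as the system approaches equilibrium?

Q = [B₂] / ([AB]²·[X₂]³·[DE₂]²) = (2.04) / ((0.399)²·(0.669)³·(5.00)²) = 1.71
Q = 1.71 < Keq = 5.98: net forward reaction.
B₂ is a product, so it increases.

increase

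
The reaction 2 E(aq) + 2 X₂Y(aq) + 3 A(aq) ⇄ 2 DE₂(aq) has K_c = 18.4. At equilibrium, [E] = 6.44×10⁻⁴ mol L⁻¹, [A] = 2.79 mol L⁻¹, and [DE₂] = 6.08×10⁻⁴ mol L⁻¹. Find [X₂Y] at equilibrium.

[X₂Y] = 0.0472 mol L⁻¹

At equilibrium, K_c = [DE₂]² / ([E]²·[X₂Y]²·[A]³) = 18.4.
(6.08×10⁻⁴)² / ((6.44×10⁻⁴)²·([X₂Y])²·(2.79)³) = 18.4
[X₂Y]² = 0.00223 ⇒ [X₂Y] = 0.0472 mol L⁻¹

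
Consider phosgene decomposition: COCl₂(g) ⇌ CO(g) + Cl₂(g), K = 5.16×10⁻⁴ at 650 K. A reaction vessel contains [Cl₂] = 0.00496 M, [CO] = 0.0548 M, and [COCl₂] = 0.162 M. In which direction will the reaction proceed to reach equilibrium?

Q = [CO]·[Cl₂] / [COCl₂] = (0.0548)·(0.00496) / (0.162) = 0.00168
Q = 0.00168 > K = 5.16×10⁻⁴, so the reverse reaction proceeds.

toward reactants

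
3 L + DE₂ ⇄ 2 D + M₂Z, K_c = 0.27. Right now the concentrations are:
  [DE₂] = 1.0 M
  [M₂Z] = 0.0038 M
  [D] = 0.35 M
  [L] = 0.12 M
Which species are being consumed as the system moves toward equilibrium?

Q_c = [D]²·[M₂Z] / ([L]³·[DE₂]) = (0.35)²·(0.0038) / ((0.12)³·(1.0)) = 0.27
Q_c = 0.27 = K_c; the system is at equilibrium.

none (at equilibrium)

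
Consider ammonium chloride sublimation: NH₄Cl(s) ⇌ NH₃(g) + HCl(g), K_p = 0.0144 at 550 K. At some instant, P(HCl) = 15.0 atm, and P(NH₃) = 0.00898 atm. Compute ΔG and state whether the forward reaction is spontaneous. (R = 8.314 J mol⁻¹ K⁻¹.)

(NH₄Cl is a pure solid — omitted from Q_p.)
Q_p = P(NH₃)·P(HCl) = (0.00898)·(15.0) = 0.135
ΔG = RT ln(Q_p/K_p) = (8.314 J mol⁻¹ K⁻¹)(550 K) × ln(0.135/0.0144)
   = (4.573 kJ/mol)(2.238) = 10.2 kJ/mol
ΔG > 0, so the forward reaction is non-spontaneous (proceeds in reverse).

ΔG = 10.2 kJ/mol; the forward reaction is non-spontaneous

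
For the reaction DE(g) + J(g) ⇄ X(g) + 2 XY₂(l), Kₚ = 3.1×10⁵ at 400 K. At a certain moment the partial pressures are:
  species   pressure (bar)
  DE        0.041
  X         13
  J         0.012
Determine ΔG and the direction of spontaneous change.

ΔG = -8.19 kJ/mol; the forward reaction is spontaneous

(XY₂ is a pure liquid — omitted from Qₚ.)
Qₚ = P(X) / (P(DE)·P(J)) = (13) / ((0.041)·(0.012)) = 26400
ΔG = RT ln(Qₚ/Kₚ) = (8.314 J mol⁻¹ K⁻¹)(400 K) × ln(26400/3.1×10⁵)
   = (3.326 kJ/mol)(-2.463) = -8.19 kJ/mol
ΔG < 0, so the forward reaction is spontaneous (proceeds forward).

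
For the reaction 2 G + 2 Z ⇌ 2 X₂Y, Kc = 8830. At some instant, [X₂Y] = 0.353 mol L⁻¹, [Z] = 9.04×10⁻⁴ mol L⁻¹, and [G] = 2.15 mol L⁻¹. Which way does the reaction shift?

Qc = [X₂Y]² / ([G]²·[Z]²) = (0.353)² / ((2.15)²·(9.04×10⁻⁴)²) = 33000
Qc = 33000 > Kc = 8830, so the reverse reaction proceeds.

toward reactants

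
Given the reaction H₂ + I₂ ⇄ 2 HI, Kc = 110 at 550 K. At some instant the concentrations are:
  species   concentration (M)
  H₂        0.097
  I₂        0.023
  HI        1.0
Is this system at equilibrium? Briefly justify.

Qc = [HI]² / ([H₂]·[I₂]) = (1.0)² / ((0.097)·(0.023)) = 450
Qc = 450 > Kc = 110: net reverse reaction.

no; Q > K, reaction proceeds in reverse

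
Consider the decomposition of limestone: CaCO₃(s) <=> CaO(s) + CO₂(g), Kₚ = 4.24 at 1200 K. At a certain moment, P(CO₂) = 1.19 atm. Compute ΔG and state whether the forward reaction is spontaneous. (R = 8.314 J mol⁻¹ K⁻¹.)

(CaCO₃, CaO are pure solids — omitted from Qₚ.)
Qₚ = P(CO₂) = 1.19
ΔG = RT ln(Qₚ/Kₚ) = (8.314 J mol⁻¹ K⁻¹)(1200 K) × ln(1.19/4.24)
   = (9.977 kJ/mol)(-1.271) = -12.7 kJ/mol
ΔG < 0, so the forward reaction is spontaneous (proceeds forward).

ΔG = -12.7 kJ/mol; the forward reaction is spontaneous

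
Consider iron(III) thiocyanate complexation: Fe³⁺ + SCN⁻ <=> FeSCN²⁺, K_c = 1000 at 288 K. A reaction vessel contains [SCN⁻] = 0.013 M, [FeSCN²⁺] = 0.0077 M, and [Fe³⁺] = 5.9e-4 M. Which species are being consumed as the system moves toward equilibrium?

none (at equilibrium)

Q_c = [FeSCN²⁺] / ([Fe³⁺]·[SCN⁻]) = (0.0077) / ((5.9e-4)·(0.013)) = 1000
Q_c = 1000 = K_c; the system is at equilibrium.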